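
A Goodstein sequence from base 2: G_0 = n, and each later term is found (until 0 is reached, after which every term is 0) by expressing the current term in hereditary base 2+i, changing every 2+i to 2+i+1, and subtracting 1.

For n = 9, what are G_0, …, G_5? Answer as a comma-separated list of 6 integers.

9, 81, 1023, 9842, 140743, 2471826

9 —HB2→ 2^(2 + 1) + 1 —bump→ 3^(3 + 1) + 1 = 82 —(−1)→ 81
81 —HB3→ 3^(3 + 1) —bump→ 4^(4 + 1) = 1024 —(−1)→ 1023
1023 —HB4→ 3·4^4 + 3·4^3 + 3·4^2 + 3·4 + 3 —bump→ 3·5^5 + 3·5^3 + 3·5^2 + 3·5 + 3 = 9843 —(−1)→ 9842
9842 —HB5→ 3·5^5 + 3·5^3 + 3·5^2 + 3·5 + 2 —bump→ 3·6^6 + 3·6^3 + 3·6^2 + 3·6 + 2 = 140744 —(−1)→ 140743
140743 —HB6→ 3·6^6 + 3·6^3 + 3·6^2 + 3·6 + 1 —bump→ 3·7^7 + 3·7^3 + 3·7^2 + 3·7 + 1 = 2471827 —(−1)→ 2471826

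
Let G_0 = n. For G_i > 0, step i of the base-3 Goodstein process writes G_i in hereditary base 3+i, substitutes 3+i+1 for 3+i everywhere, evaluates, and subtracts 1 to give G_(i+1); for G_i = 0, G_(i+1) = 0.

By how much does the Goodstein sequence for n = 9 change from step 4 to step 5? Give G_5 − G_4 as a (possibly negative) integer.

i=0: 9 = 3^2 (b=3); 3→4: 4^2 = 16; 16−1 = 15
i=1: 15 = 3·4 + 3 (b=4); 4→5: 3·5 + 3 = 18; 18−1 = 17
i=2: 17 = 3·5 + 2 (b=5); 5→6: 3·6 + 2 = 20; 20−1 = 19
i=3: 19 = 3·6 + 1 (b=6); 6→7: 3·7 + 1 = 22; 22−1 = 21
i=4: 21 = 3·7 (b=7); 7→8: 3·8 = 24; 24−1 = 23

2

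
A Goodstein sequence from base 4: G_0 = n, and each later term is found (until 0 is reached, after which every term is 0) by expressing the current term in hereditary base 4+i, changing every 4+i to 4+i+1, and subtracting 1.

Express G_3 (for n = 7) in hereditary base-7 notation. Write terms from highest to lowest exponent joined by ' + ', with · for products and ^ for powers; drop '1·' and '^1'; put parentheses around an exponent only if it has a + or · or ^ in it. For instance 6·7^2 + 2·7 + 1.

G_0=7  [base 4] 4 + 3  →[4↦5]→  5 + 3 = 8  −1 ⇒ G_1=7
G_1=7  [base 5] 5 + 2  →[5↦6]→  6 + 2 = 8  −1 ⇒ G_2=7
G_2=7  [base 6] 6 + 1  →[6↦7]→  7 + 1 = 8  −1 ⇒ G_3=7

7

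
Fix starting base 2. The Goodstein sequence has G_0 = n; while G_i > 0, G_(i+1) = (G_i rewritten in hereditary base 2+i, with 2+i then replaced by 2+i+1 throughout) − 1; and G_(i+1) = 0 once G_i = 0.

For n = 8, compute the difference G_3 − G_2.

(0) 8|_2 = 2^(2 + 1) ↦ 3^(3 + 1)|_3 = 81 ⇒ 80
(1) 80|_3 = 2·3^3 + 2·3^2 + 2·3 + 2 ↦ 2·4^4 + 2·4^2 + 2·4 + 2|_4 = 554 ⇒ 553
(2) 553|_4 = 2·4^4 + 2·4^2 + 2·4 + 1 ↦ 2·5^5 + 2·5^2 + 2·5 + 1|_5 = 6311 ⇒ 6310

5757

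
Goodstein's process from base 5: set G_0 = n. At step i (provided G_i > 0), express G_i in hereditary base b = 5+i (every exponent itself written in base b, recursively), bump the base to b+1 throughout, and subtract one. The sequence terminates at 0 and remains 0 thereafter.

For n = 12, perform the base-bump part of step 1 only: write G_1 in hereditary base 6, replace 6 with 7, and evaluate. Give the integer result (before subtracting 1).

G_0 = 12. HB_5(12) = 2·5 + 2. Bump = 14. G_1 = 13.
G_1 = 13. HB_6(13) = 2·6 + 1. Bump = 15. G_2 = 14.

15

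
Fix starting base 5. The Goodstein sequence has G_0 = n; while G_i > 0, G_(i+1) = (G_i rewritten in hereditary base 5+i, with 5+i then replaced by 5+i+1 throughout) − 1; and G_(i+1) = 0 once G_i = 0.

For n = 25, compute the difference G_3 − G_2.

4

base 5: 25 = 5^2; at 6: 6^2 = 36; next = 35
base 6: 35 = 5·6 + 5; at 7: 5·7 + 5 = 40; next = 39
base 7: 39 = 5·7 + 4; at 8: 5·8 + 4 = 44; next = 43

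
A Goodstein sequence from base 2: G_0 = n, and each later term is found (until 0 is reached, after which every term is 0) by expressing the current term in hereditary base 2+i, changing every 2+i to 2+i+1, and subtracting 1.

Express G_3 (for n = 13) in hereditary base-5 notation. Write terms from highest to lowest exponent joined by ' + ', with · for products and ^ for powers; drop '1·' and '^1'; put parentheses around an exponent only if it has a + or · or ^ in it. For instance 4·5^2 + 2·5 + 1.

G_0=13  [base 2] 2^(2 + 1) + 2^2 + 1  →[2↦3]→  3^(3 + 1) + 3^3 + 1 = 109  −1 ⇒ G_1=108
G_1=108  [base 3] 3^(3 + 1) + 3^3  →[3↦4]→  4^(4 + 1) + 4^4 = 1280  −1 ⇒ G_2=1279
G_2=1279  [base 4] 4^(4 + 1) + 3·4^3 + 3·4^2 + 3·4 + 3  →[4↦5]→  5^(5 + 1) + 3·5^3 + 3·5^2 + 3·5 + 3 = 16093  −1 ⇒ G_3=16092
G_3=16092  [base 5] 5^(5 + 1) + 3·5^3 + 3·5^2 + 3·5 + 2  →[5↦6]→  6^(6 + 1) + 3·6^3 + 3·6^2 + 3·6 + 2 = 280712  −1 ⇒ G_4=280711

5^(5 + 1) + 3·5^3 + 3·5^2 + 3·5 + 2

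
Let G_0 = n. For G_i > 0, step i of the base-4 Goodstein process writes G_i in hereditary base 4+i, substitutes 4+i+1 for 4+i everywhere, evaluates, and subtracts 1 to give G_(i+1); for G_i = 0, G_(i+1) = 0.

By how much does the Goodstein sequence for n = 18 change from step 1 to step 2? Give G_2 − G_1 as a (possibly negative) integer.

10

18 —HB4→ 4^2 + 2 —bump→ 5^2 + 2 = 27 —(−1)→ 26
26 —HB5→ 5^2 + 1 —bump→ 6^2 + 1 = 37 —(−1)→ 36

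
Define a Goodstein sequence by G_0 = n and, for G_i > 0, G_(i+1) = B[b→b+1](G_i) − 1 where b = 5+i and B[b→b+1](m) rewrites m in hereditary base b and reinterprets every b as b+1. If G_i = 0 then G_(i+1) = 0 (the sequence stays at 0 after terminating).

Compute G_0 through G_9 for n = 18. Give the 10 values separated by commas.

18, 20, 22, 24, 26, 27, 28, 29, 30, 31

base 5: 18 = 3·5 + 3; at 6: 3·6 + 3 = 21; next = 20
base 6: 20 = 3·6 + 2; at 7: 3·7 + 2 = 23; next = 22
base 7: 22 = 3·7 + 1; at 8: 3·8 + 1 = 25; next = 24
base 8: 24 = 3·8; at 9: 3·9 = 27; next = 26
base 9: 26 = 2·9 + 8; at 10: 2·10 + 8 = 28; next = 27
base 10: 27 = 2·10 + 7; at 11: 2·11 + 7 = 29; next = 28
base 11: 28 = 2·11 + 6; at 12: 2·12 + 6 = 30; next = 29
base 12: 29 = 2·12 + 5; at 13: 2·13 + 5 = 31; next = 30
base 13: 30 = 2·13 + 4; at 14: 2·14 + 4 = 32; next = 31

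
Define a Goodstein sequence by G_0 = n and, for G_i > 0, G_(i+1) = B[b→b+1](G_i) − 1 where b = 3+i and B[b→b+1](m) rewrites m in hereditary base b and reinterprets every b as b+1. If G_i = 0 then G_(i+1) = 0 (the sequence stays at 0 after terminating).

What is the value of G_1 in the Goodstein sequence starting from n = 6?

7

[0] 6 ≡ 2·3 (base 3). Lift 4: 8. −1: 7.
[1] 7 ≡ 4 + 3 (base 4). Lift 5: 8. −1: 7.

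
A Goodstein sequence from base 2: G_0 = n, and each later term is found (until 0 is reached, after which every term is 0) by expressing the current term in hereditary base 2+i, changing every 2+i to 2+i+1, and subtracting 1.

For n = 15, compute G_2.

[0] 15 ≡ 2^(2 + 1) + 2^2 + 2 + 1 (base 2). Lift 3: 112. −1: 111.
[1] 111 ≡ 3^(3 + 1) + 3^3 + 3 (base 3). Lift 4: 1284. −1: 1283.
[2] 1283 ≡ 4^(4 + 1) + 4^4 + 3 (base 4). Lift 5: 18753. −1: 18752.

1283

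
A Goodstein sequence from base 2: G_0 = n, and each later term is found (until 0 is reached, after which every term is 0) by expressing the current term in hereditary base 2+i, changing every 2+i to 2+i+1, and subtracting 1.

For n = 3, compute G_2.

step 0: 3 = 2 + 1; sub 3 for 2: 3 + 1; = 4; G_1 = 4−1 = 3
step 1: 3 = 3; sub 4 for 3: 4; = 4; G_2 = 4−1 = 3
step 2: 3 = 3; sub 5 for 4: 3; = 3; G_3 = 3−1 = 2

3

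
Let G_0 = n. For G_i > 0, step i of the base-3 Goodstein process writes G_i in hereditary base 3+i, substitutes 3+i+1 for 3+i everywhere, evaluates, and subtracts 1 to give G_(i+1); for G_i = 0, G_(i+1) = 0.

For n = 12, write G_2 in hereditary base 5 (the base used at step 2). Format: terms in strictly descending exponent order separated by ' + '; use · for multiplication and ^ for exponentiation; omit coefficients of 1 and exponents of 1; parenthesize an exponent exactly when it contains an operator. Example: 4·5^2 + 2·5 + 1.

5^2 + 2

step 0: 12 = 3^2 + 3; sub 4 for 3: 4^2 + 4; = 20; G_1 = 20−1 = 19
step 1: 19 = 4^2 + 3; sub 5 for 4: 5^2 + 3; = 28; G_2 = 28−1 = 27
step 2: 27 = 5^2 + 2; sub 6 for 5: 6^2 + 2; = 38; G_3 = 38−1 = 37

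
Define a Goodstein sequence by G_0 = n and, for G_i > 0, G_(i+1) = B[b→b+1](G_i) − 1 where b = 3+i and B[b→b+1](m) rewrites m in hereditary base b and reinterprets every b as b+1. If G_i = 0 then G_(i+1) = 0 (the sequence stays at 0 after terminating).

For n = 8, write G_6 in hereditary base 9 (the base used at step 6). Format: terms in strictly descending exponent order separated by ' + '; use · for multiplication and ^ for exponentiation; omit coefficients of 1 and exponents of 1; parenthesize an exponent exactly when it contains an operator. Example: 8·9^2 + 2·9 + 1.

9 + 2

base 3: 8 = 2·3 + 2; at 4: 2·4 + 2 = 10; next = 9
base 4: 9 = 2·4 + 1; at 5: 2·5 + 1 = 11; next = 10
base 5: 10 = 2·5; at 6: 2·6 = 12; next = 11
base 6: 11 = 6 + 5; at 7: 7 + 5 = 12; next = 11
base 7: 11 = 7 + 4; at 8: 8 + 4 = 12; next = 11
base 8: 11 = 8 + 3; at 9: 9 + 3 = 12; next = 11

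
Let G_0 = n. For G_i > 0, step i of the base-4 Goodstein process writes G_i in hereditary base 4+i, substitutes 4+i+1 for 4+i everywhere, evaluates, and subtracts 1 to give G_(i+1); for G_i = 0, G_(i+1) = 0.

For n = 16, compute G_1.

24

G_0 = 16. HB_4(16) = 4^2. Bump = 25. G_1 = 24.
G_1 = 24. HB_5(24) = 4·5 + 4. Bump = 28. G_2 = 27.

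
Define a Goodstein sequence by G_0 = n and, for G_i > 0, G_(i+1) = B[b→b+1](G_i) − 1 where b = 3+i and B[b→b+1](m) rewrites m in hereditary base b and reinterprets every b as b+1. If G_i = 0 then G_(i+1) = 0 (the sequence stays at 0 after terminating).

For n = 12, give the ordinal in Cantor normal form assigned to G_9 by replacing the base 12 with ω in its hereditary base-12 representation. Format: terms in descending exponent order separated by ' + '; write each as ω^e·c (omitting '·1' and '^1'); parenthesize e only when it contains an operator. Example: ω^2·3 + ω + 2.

ω·7 + 3

(0) 12|_3 = 3^2 + 3 ↦ 4^2 + 4|_4 = 20 ⇒ 19
(1) 19|_4 = 4^2 + 3 ↦ 5^2 + 3|_5 = 28 ⇒ 27
(2) 27|_5 = 5^2 + 2 ↦ 6^2 + 2|_6 = 38 ⇒ 37
(3) 37|_6 = 6^2 + 1 ↦ 7^2 + 1|_7 = 50 ⇒ 49
(4) 49|_7 = 7^2 ↦ 8^2|_8 = 64 ⇒ 63
(5) 63|_8 = 7·8 + 7 ↦ 7·9 + 7|_9 = 70 ⇒ 69
(6) 69|_9 = 7·9 + 6 ↦ 7·10 + 6|_10 = 76 ⇒ 75
(7) 75|_10 = 7·10 + 5 ↦ 7·11 + 5|_11 = 82 ⇒ 81
(8) 81|_11 = 7·11 + 4 ↦ 7·12 + 4|_12 = 88 ⇒ 87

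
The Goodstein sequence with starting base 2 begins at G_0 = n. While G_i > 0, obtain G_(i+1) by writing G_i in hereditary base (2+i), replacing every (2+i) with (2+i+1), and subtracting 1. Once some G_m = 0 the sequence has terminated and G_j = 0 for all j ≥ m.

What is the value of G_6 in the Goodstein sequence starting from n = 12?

i=0: 12 = 2^(2 + 1) + 2^2 (b=2); 2→3: 3^(3 + 1) + 3^3 = 108; 108−1 = 107
i=1: 107 = 3^(3 + 1) + 2·3^2 + 2·3 + 2 (b=3); 3→4: 4^(4 + 1) + 2·4^2 + 2·4 + 2 = 1066; 1066−1 = 1065
i=2: 1065 = 4^(4 + 1) + 2·4^2 + 2·4 + 1 (b=4); 4→5: 5^(5 + 1) + 2·5^2 + 2·5 + 1 = 15686; 15686−1 = 15685
i=3: 15685 = 5^(5 + 1) + 2·5^2 + 2·5 (b=5); 5→6: 6^(6 + 1) + 2·6^2 + 2·6 = 280020; 280020−1 = 280019
i=4: 280019 = 6^(6 + 1) + 2·6^2 + 6 + 5 (b=6); 6→7: 7^(7 + 1) + 2·7^2 + 7 + 5 = 5764911; 5764911−1 = 5764910
i=5: 5764910 = 7^(7 + 1) + 2·7^2 + 7 + 4 (b=7); 7→8: 8^(8 + 1) + 2·8^2 + 8 + 4 = 134217868; 134217868−1 = 134217867
i=6: 134217867 = 8^(8 + 1) + 2·8^2 + 8 + 3 (b=8); 8→9: 9^(9 + 1) + 2·9^2 + 9 + 3 = 3486784575; 3486784575−1 = 3486784574

134217867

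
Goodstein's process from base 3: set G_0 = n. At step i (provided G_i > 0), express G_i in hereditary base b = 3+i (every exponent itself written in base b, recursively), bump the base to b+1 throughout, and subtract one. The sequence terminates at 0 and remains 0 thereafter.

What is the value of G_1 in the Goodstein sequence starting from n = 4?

base 3: 4 = 3 + 1; at 4: 4 + 1 = 5; next = 4
base 4: 4 = 4; at 5: 5 = 5; next = 4

4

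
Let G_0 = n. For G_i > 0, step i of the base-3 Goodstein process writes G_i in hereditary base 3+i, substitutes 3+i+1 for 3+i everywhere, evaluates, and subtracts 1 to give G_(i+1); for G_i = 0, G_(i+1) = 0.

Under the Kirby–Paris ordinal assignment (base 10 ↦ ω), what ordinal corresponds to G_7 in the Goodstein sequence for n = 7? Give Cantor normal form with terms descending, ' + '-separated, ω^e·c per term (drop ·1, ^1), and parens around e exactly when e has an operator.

9

(0) 7|_3 = 2·3 + 1 ↦ 2·4 + 1|_4 = 9 ⇒ 8
(1) 8|_4 = 2·4 ↦ 2·5|_5 = 10 ⇒ 9
(2) 9|_5 = 5 + 4 ↦ 6 + 4|_6 = 10 ⇒ 9
(3) 9|_6 = 6 + 3 ↦ 7 + 3|_7 = 10 ⇒ 9
(4) 9|_7 = 7 + 2 ↦ 8 + 2|_8 = 10 ⇒ 9
(5) 9|_8 = 8 + 1 ↦ 9 + 1|_9 = 10 ⇒ 9
(6) 9|_9 = 9 ↦ 10|_10 = 10 ⇒ 9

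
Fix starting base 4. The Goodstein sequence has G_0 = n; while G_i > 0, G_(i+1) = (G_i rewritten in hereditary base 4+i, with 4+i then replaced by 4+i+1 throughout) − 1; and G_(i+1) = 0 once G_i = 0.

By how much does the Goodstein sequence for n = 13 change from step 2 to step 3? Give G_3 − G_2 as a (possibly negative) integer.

i=0: 13 = 3·4 + 1 (b=4); 4→5: 3·5 + 1 = 16; 16−1 = 15
i=1: 15 = 3·5 (b=5); 5→6: 3·6 = 18; 18−1 = 17
i=2: 17 = 2·6 + 5 (b=6); 6→7: 2·7 + 5 = 19; 19−1 = 18

1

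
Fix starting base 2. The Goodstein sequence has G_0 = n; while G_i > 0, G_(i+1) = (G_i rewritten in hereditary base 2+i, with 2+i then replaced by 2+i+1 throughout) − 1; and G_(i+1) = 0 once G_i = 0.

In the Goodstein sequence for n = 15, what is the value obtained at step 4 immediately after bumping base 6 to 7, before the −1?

6588345

step 0: 15 = 2^(2 + 1) + 2^2 + 2 + 1; sub 3 for 2: 3^(3 + 1) + 3^3 + 3 + 1; = 112; G_1 = 112−1 = 111
step 1: 111 = 3^(3 + 1) + 3^3 + 3; sub 4 for 3: 4^(4 + 1) + 4^4 + 4; = 1284; G_2 = 1284−1 = 1283
step 2: 1283 = 4^(4 + 1) + 4^4 + 3; sub 5 for 4: 5^(5 + 1) + 5^5 + 3; = 18753; G_3 = 18753−1 = 18752
step 3: 18752 = 5^(5 + 1) + 5^5 + 2; sub 6 for 5: 6^(6 + 1) + 6^6 + 2; = 326594; G_4 = 326594−1 = 326593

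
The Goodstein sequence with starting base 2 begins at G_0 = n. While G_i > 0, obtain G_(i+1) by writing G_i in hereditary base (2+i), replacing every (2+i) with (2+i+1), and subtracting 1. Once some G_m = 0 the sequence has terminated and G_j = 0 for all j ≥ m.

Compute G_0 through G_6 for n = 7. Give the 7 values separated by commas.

(0) 7|_2 = 2^2 + 2 + 1 ↦ 3^3 + 3 + 1|_3 = 31 ⇒ 30
(1) 30|_3 = 3^3 + 3 ↦ 4^4 + 4|_4 = 260 ⇒ 259
(2) 259|_4 = 4^4 + 3 ↦ 5^5 + 3|_5 = 3128 ⇒ 3127
(3) 3127|_5 = 5^5 + 2 ↦ 6^6 + 2|_6 = 46658 ⇒ 46657
(4) 46657|_6 = 6^6 + 1 ↦ 7^7 + 1|_7 = 823544 ⇒ 823543
(5) 823543|_7 = 7^7 ↦ 8^8|_8 = 16777216 ⇒ 16777215

7, 30, 259, 3127, 46657, 823543, 16777215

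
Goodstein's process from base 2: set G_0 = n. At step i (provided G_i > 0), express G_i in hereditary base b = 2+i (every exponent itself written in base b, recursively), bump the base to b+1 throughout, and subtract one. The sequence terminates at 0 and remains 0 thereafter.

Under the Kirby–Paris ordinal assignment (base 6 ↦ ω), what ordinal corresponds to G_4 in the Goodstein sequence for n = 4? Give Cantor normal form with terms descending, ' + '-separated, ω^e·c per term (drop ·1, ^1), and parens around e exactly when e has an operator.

(0) 4|_2 = 2^2 ↦ 3^3|_3 = 27 ⇒ 26
(1) 26|_3 = 2·3^2 + 2·3 + 2 ↦ 2·4^2 + 2·4 + 2|_4 = 42 ⇒ 41
(2) 41|_4 = 2·4^2 + 2·4 + 1 ↦ 2·5^2 + 2·5 + 1|_5 = 61 ⇒ 60
(3) 60|_5 = 2·5^2 + 2·5 ↦ 2·6^2 + 2·6|_6 = 84 ⇒ 83
(4) 83|_6 = 2·6^2 + 6 + 5 ↦ 2·7^2 + 7 + 5|_7 = 110 ⇒ 109

ω^2·2 + ω + 5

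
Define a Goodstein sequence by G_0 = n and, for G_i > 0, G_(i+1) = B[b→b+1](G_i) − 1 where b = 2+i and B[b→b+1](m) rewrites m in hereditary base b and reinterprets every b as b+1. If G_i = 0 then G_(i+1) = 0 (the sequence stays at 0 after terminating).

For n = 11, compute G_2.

base 2: 11 = 2^(2 + 1) + 2 + 1; at 3: 3^(3 + 1) + 3 + 1 = 85; next = 84
base 3: 84 = 3^(3 + 1) + 3; at 4: 4^(4 + 1) + 4 = 1028; next = 1027
base 4: 1027 = 4^(4 + 1) + 3; at 5: 5^(5 + 1) + 3 = 15628; next = 15627

1027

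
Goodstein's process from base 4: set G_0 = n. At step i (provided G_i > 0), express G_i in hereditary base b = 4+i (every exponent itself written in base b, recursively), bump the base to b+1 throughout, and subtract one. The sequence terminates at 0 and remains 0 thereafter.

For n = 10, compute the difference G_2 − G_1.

10 —HB4→ 2·4 + 2 —bump→ 2·5 + 2 = 12 —(−1)→ 11
11 —HB5→ 2·5 + 1 —bump→ 2·6 + 1 = 13 —(−1)→ 12

1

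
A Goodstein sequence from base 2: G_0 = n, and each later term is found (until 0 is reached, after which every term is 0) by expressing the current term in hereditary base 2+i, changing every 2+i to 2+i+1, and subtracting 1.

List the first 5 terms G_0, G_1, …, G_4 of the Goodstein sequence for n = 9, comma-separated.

9, 81, 1023, 9842, 140743

base 2: 9 = 2^(2 + 1) + 1; at 3: 3^(3 + 1) + 1 = 82; next = 81
base 3: 81 = 3^(3 + 1); at 4: 4^(4 + 1) = 1024; next = 1023
base 4: 1023 = 3·4^4 + 3·4^3 + 3·4^2 + 3·4 + 3; at 5: 3·5^5 + 3·5^3 + 3·5^2 + 3·5 + 3 = 9843; next = 9842
base 5: 9842 = 3·5^5 + 3·5^3 + 3·5^2 + 3·5 + 2; at 6: 3·6^6 + 3·6^3 + 3·6^2 + 3·6 + 2 = 140744; next = 140743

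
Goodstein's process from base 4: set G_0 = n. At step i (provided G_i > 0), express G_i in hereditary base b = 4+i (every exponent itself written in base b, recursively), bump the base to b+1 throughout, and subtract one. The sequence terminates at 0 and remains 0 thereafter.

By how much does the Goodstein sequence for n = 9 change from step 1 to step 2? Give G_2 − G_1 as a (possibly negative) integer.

G_0 = 9. HB_4(9) = 2·4 + 1. Bump = 11. G_1 = 10.
G_1 = 10. HB_5(10) = 2·5. Bump = 12. G_2 = 11.

1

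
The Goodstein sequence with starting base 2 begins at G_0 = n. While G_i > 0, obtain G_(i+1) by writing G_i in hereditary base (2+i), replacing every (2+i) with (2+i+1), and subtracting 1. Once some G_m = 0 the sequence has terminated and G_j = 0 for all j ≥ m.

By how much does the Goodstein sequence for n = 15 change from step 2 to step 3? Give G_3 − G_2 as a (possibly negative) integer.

G_0=15  [base 2] 2^(2 + 1) + 2^2 + 2 + 1  →[2↦3]→  3^(3 + 1) + 3^3 + 3 + 1 = 112  −1 ⇒ G_1=111
G_1=111  [base 3] 3^(3 + 1) + 3^3 + 3  →[3↦4]→  4^(4 + 1) + 4^4 + 4 = 1284  −1 ⇒ G_2=1283
G_2=1283  [base 4] 4^(4 + 1) + 4^4 + 3  →[4↦5]→  5^(5 + 1) + 5^5 + 3 = 18753  −1 ⇒ G_3=18752

17469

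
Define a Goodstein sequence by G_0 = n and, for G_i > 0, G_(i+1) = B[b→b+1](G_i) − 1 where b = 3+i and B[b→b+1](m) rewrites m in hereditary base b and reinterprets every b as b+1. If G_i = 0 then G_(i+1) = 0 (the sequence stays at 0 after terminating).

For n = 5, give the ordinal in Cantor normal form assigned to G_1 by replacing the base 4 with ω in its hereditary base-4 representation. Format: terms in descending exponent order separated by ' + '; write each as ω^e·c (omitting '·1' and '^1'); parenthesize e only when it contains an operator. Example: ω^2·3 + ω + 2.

ω + 1

G_0 = 5. HB_3(5) = 3 + 2. Bump = 6. G_1 = 5.
G_1 = 5. HB_4(5) = 4 + 1. Bump = 6. G_2 = 5.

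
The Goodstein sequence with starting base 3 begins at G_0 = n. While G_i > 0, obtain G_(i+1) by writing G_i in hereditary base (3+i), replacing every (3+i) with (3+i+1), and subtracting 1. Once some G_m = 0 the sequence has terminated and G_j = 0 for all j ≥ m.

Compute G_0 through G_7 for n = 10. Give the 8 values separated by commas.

(0) 10|_3 = 3^2 + 1 ↦ 4^2 + 1|_4 = 17 ⇒ 16
(1) 16|_4 = 4^2 ↦ 5^2|_5 = 25 ⇒ 24
(2) 24|_5 = 4·5 + 4 ↦ 4·6 + 4|_6 = 28 ⇒ 27
(3) 27|_6 = 4·6 + 3 ↦ 4·7 + 3|_7 = 31 ⇒ 30
(4) 30|_7 = 4·7 + 2 ↦ 4·8 + 2|_8 = 34 ⇒ 33
(5) 33|_8 = 4·8 + 1 ↦ 4·9 + 1|_9 = 37 ⇒ 36
(6) 36|_9 = 4·9 ↦ 4·10|_10 = 40 ⇒ 39

10, 16, 24, 27, 30, 33, 36, 39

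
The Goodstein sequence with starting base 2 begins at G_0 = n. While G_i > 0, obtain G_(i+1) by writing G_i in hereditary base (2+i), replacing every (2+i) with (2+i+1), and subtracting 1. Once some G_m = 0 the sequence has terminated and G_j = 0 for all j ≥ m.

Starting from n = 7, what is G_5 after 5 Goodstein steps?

823543

7 —HB2→ 2^2 + 2 + 1 —bump→ 3^3 + 3 + 1 = 31 —(−1)→ 30
30 —HB3→ 3^3 + 3 —bump→ 4^4 + 4 = 260 —(−1)→ 259
259 —HB4→ 4^4 + 3 —bump→ 5^5 + 3 = 3128 —(−1)→ 3127
3127 —HB5→ 5^5 + 2 —bump→ 6^6 + 2 = 46658 —(−1)→ 46657
46657 —HB6→ 6^6 + 1 —bump→ 7^7 + 1 = 823544 —(−1)→ 823543
823543 —HB7→ 7^7 —bump→ 8^8 = 16777216 —(−1)→ 16777215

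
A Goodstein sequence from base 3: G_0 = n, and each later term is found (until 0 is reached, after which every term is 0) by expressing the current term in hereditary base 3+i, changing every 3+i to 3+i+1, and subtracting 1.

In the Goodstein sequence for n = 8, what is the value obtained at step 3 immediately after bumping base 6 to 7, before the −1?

G_0=8  [base 3] 2·3 + 2  →[3↦4]→  2·4 + 2 = 10  −1 ⇒ G_1=9
G_1=9  [base 4] 2·4 + 1  →[4↦5]→  2·5 + 1 = 11  −1 ⇒ G_2=10
G_2=10  [base 5] 2·5  →[5↦6]→  2·6 = 12  −1 ⇒ G_3=11
G_3=11  [base 6] 6 + 5  →[6↦7]→  7 + 5 = 12  −1 ⇒ G_4=11

12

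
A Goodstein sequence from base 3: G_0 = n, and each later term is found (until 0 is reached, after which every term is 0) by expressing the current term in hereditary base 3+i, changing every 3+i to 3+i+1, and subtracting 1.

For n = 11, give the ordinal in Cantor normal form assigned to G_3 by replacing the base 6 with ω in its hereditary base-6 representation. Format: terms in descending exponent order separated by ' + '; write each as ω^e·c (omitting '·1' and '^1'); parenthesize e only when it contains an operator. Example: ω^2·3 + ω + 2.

ω·5 + 5

i=0: 11 = 3^2 + 2 (b=3); 3→4: 4^2 + 2 = 18; 18−1 = 17
i=1: 17 = 4^2 + 1 (b=4); 4→5: 5^2 + 1 = 26; 26−1 = 25
i=2: 25 = 5^2 (b=5); 5→6: 6^2 = 36; 36−1 = 35
i=3: 35 = 5·6 + 5 (b=6); 6→7: 5·7 + 5 = 40; 40−1 = 39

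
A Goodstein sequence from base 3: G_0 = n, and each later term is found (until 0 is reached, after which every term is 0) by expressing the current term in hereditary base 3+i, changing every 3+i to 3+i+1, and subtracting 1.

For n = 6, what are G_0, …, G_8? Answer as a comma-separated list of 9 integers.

i=0: 6 = 2·3 (b=3); 3→4: 2·4 = 8; 8−1 = 7
i=1: 7 = 4 + 3 (b=4); 4→5: 5 + 3 = 8; 8−1 = 7
i=2: 7 = 5 + 2 (b=5); 5→6: 6 + 2 = 8; 8−1 = 7
i=3: 7 = 6 + 1 (b=6); 6→7: 7 + 1 = 8; 8−1 = 7
i=4: 7 = 7 (b=7); 7→8: 8 = 8; 8−1 = 7
i=5: 7 = 7 (b=8); 8→9: 7 = 7; 7−1 = 6
i=6: 6 = 6 (b=9); 9→10: 6 = 6; 6−1 = 5
i=7: 5 = 5 (b=10); 10→11: 5 = 5; 5−1 = 4

6, 7, 7, 7, 7, 7, 6, 5, 4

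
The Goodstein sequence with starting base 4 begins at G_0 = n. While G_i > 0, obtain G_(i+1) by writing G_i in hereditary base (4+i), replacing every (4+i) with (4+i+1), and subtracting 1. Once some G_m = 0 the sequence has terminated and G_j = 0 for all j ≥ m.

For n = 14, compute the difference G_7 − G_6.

base 4: 14 = 3·4 + 2; at 5: 3·5 + 2 = 17; next = 16
base 5: 16 = 3·5 + 1; at 6: 3·6 + 1 = 19; next = 18
base 6: 18 = 3·6; at 7: 3·7 = 21; next = 20
base 7: 20 = 2·7 + 6; at 8: 2·8 + 6 = 22; next = 21
base 8: 21 = 2·8 + 5; at 9: 2·9 + 5 = 23; next = 22
base 9: 22 = 2·9 + 4; at 10: 2·10 + 4 = 24; next = 23
base 10: 23 = 2·10 + 3; at 11: 2·11 + 3 = 25; next = 24

1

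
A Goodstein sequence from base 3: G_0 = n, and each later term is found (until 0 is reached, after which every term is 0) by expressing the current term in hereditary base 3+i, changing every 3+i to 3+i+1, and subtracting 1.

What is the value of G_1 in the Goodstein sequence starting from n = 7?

base 3: 7 = 2·3 + 1; at 4: 2·4 + 1 = 9; next = 8
base 4: 8 = 2·4; at 5: 2·5 = 10; next = 9

8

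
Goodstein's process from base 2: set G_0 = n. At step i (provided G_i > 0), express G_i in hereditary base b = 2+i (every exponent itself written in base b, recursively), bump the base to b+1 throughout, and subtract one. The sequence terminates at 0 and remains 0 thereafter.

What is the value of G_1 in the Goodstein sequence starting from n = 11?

step 0: 11 = 2^(2 + 1) + 2 + 1; sub 3 for 2: 3^(3 + 1) + 3 + 1; = 85; G_1 = 85−1 = 84
step 1: 84 = 3^(3 + 1) + 3; sub 4 for 3: 4^(4 + 1) + 4; = 1028; G_2 = 1028−1 = 1027

84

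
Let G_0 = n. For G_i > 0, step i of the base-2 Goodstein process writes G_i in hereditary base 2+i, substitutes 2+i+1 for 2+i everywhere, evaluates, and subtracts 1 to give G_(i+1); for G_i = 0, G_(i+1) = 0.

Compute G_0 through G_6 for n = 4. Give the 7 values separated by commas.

4, 26, 41, 60, 83, 109, 139

base 2: 4 = 2^2; at 3: 3^3 = 27; next = 26
base 3: 26 = 2·3^2 + 2·3 + 2; at 4: 2·4^2 + 2·4 + 2 = 42; next = 41
base 4: 41 = 2·4^2 + 2·4 + 1; at 5: 2·5^2 + 2·5 + 1 = 61; next = 60
base 5: 60 = 2·5^2 + 2·5; at 6: 2·6^2 + 2·6 = 84; next = 83
base 6: 83 = 2·6^2 + 6 + 5; at 7: 2·7^2 + 7 + 5 = 110; next = 109
base 7: 109 = 2·7^2 + 7 + 4; at 8: 2·8^2 + 8 + 4 = 140; next = 139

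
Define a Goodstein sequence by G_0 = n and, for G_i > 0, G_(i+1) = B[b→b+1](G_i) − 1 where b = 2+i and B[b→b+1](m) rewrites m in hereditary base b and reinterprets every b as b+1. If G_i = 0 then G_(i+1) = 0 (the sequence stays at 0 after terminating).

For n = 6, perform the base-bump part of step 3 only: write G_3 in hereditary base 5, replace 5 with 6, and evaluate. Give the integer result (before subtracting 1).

G_0 = 6. HB_2(6) = 2^2 + 2. Bump = 30. G_1 = 29.
G_1 = 29. HB_3(29) = 3^3 + 2. Bump = 258. G_2 = 257.
G_2 = 257. HB_4(257) = 4^4 + 1. Bump = 3126. G_3 = 3125.
G_3 = 3125. HB_5(3125) = 5^5. Bump = 46656. G_4 = 46655.

46656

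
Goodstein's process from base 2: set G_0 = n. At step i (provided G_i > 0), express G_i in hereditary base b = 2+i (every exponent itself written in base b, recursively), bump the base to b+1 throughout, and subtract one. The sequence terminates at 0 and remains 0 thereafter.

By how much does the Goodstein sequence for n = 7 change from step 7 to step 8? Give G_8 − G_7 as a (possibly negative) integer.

[0] 7 ≡ 2^2 + 2 + 1 (base 2). Lift 3: 31. −1: 30.
[1] 30 ≡ 3^3 + 3 (base 3). Lift 4: 260. −1: 259.
[2] 259 ≡ 4^4 + 3 (base 4). Lift 5: 3128. −1: 3127.
[3] 3127 ≡ 5^5 + 2 (base 5). Lift 6: 46658. −1: 46657.
[4] 46657 ≡ 6^6 + 1 (base 6). Lift 7: 823544. −1: 823543.
[5] 823543 ≡ 7^7 (base 7). Lift 8: 16777216. −1: 16777215.
[6] 16777215 ≡ 7·8^7 + 7·8^6 + 7·8^5 + 7·8^4 + 7·8^3 + 7·8^2 + 7·8 + 7 (base 8). Lift 9: 37665880. −1: 37665879.
[7] 37665879 ≡ 7·9^7 + 7·9^6 + 7·9^5 + 7·9^4 + 7·9^3 + 7·9^2 + 7·9 + 6 (base 9). Lift 10: 77777776. −1: 77777775.

40111896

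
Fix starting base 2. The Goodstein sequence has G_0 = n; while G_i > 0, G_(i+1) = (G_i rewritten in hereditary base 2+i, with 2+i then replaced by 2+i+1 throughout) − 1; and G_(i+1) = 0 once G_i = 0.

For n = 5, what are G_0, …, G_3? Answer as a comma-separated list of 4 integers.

G_0 = 5. HB_2(5) = 2^2 + 1. Bump = 28. G_1 = 27.
G_1 = 27. HB_3(27) = 3^3. Bump = 256. G_2 = 255.
G_2 = 255. HB_4(255) = 3·4^3 + 3·4^2 + 3·4 + 3. Bump = 468. G_3 = 467.

5, 27, 255, 467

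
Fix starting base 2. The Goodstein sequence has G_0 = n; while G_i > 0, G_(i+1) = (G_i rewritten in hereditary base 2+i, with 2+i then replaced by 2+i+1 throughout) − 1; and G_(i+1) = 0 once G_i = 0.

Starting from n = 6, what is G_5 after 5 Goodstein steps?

[0] 6 ≡ 2^2 + 2 (base 2). Lift 3: 30. −1: 29.
[1] 29 ≡ 3^3 + 2 (base 3). Lift 4: 258. −1: 257.
[2] 257 ≡ 4^4 + 1 (base 4). Lift 5: 3126. −1: 3125.
[3] 3125 ≡ 5^5 (base 5). Lift 6: 46656. −1: 46655.
[4] 46655 ≡ 5·6^5 + 5·6^4 + 5·6^3 + 5·6^2 + 5·6 + 5 (base 6). Lift 7: 98040. −1: 98039.

98039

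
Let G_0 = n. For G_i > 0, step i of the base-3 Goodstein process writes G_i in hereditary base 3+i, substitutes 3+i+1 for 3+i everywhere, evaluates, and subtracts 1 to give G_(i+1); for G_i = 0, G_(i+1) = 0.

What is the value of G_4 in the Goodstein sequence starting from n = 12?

i=0: 12 = 3^2 + 3 (b=3); 3→4: 4^2 + 4 = 20; 20−1 = 19
i=1: 19 = 4^2 + 3 (b=4); 4→5: 5^2 + 3 = 28; 28−1 = 27
i=2: 27 = 5^2 + 2 (b=5); 5→6: 6^2 + 2 = 38; 38−1 = 37
i=3: 37 = 6^2 + 1 (b=6); 6→7: 7^2 + 1 = 50; 50−1 = 49
i=4: 49 = 7^2 (b=7); 7→8: 8^2 = 64; 64−1 = 63

49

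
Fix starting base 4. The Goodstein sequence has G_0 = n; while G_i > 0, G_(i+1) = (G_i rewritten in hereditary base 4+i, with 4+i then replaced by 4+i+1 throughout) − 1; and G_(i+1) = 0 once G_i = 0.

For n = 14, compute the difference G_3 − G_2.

step 0: 14 = 3·4 + 2; sub 5 for 4: 3·5 + 2; = 17; G_1 = 17−1 = 16
step 1: 16 = 3·5 + 1; sub 6 for 5: 3·6 + 1; = 19; G_2 = 19−1 = 18
step 2: 18 = 3·6; sub 7 for 6: 3·7; = 21; G_3 = 21−1 = 20

2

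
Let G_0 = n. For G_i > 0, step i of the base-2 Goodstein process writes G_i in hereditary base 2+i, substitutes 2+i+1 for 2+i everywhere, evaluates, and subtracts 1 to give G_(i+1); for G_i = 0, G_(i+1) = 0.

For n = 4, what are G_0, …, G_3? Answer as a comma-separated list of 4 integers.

(0) 4|_2 = 2^2 ↦ 3^3|_3 = 27 ⇒ 26
(1) 26|_3 = 2·3^2 + 2·3 + 2 ↦ 2·4^2 + 2·4 + 2|_4 = 42 ⇒ 41
(2) 41|_4 = 2·4^2 + 2·4 + 1 ↦ 2·5^2 + 2·5 + 1|_5 = 61 ⇒ 60

4, 26, 41, 60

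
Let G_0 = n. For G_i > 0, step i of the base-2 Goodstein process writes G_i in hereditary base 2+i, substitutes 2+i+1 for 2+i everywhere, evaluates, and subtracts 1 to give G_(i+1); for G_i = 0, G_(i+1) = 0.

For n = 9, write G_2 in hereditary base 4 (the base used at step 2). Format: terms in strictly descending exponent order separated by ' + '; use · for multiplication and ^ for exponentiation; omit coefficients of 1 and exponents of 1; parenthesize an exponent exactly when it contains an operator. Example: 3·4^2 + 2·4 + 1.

G_0 = 9. HB_2(9) = 2^(2 + 1) + 1. Bump = 82. G_1 = 81.
G_1 = 81. HB_3(81) = 3^(3 + 1). Bump = 1024. G_2 = 1023.
G_2 = 1023. HB_4(1023) = 3·4^4 + 3·4^3 + 3·4^2 + 3·4 + 3. Bump = 9843. G_3 = 9842.

3·4^4 + 3·4^3 + 3·4^2 + 3·4 + 3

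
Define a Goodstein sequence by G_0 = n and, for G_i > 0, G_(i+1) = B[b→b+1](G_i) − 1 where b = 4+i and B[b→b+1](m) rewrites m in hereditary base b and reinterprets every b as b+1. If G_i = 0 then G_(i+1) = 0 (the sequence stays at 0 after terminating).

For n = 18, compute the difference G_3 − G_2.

step 0: 18 = 4^2 + 2; sub 5 for 4: 5^2 + 2; = 27; G_1 = 27−1 = 26
step 1: 26 = 5^2 + 1; sub 6 for 5: 6^2 + 1; = 37; G_2 = 37−1 = 36
step 2: 36 = 6^2; sub 7 for 6: 7^2; = 49; G_3 = 49−1 = 48

12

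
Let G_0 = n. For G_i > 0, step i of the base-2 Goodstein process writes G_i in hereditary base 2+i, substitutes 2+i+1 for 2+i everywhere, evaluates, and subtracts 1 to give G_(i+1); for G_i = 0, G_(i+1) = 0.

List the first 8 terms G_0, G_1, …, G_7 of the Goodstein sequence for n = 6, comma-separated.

G_0 = 6. HB_2(6) = 2^2 + 2. Bump = 30. G_1 = 29.
G_1 = 29. HB_3(29) = 3^3 + 2. Bump = 258. G_2 = 257.
G_2 = 257. HB_4(257) = 4^4 + 1. Bump = 3126. G_3 = 3125.
G_3 = 3125. HB_5(3125) = 5^5. Bump = 46656. G_4 = 46655.
G_4 = 46655. HB_6(46655) = 5·6^5 + 5·6^4 + 5·6^3 + 5·6^2 + 5·6 + 5. Bump = 98040. G_5 = 98039.
G_5 = 98039. HB_7(98039) = 5·7^5 + 5·7^4 + 5·7^3 + 5·7^2 + 5·7 + 4. Bump = 187244. G_6 = 187243.
G_6 = 187243. HB_8(187243) = 5·8^5 + 5·8^4 + 5·8^3 + 5·8^2 + 5·8 + 3. Bump = 332148. G_7 = 332147.

6, 29, 257, 3125, 46655, 98039, 187243, 332147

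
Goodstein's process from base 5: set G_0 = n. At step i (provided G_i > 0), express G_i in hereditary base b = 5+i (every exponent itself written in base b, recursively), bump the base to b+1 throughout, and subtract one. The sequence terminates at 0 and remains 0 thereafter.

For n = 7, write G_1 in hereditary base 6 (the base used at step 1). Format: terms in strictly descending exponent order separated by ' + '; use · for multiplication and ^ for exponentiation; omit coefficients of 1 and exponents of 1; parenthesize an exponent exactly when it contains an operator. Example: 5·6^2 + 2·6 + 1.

G_0 = 7. HB_5(7) = 5 + 2. Bump = 8. G_1 = 7.
G_1 = 7. HB_6(7) = 6 + 1. Bump = 8. G_2 = 7.

6 + 1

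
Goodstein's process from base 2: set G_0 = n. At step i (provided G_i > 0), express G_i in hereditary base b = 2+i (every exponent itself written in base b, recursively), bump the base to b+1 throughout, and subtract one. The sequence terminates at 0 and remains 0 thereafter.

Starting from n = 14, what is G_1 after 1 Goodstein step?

[0] 14 ≡ 2^(2 + 1) + 2^2 + 2 (base 2). Lift 3: 111. −1: 110.
[1] 110 ≡ 3^(3 + 1) + 3^3 + 2 (base 3). Lift 4: 1282. −1: 1281.

110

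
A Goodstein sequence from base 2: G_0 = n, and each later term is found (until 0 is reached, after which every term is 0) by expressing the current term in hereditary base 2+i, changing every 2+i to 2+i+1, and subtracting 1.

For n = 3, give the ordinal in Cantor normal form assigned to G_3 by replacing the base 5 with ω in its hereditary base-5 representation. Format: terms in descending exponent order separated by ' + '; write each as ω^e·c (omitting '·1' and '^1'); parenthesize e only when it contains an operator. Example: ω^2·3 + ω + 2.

(0) 3|_2 = 2 + 1 ↦ 3 + 1|_3 = 4 ⇒ 3
(1) 3|_3 = 3 ↦ 4|_4 = 4 ⇒ 3
(2) 3|_4 = 3 ↦ 3|_5 = 3 ⇒ 2
(3) 2|_5 = 2 ↦ 2|_6 = 2 ⇒ 1

2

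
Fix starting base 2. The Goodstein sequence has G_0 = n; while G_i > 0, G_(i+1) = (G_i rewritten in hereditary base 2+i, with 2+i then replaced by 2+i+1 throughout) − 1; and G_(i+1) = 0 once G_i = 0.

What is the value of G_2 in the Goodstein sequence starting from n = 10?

1025

G_0=10  [base 2] 2^(2 + 1) + 2  →[2↦3]→  3^(3 + 1) + 3 = 84  −1 ⇒ G_1=83
G_1=83  [base 3] 3^(3 + 1) + 2  →[3↦4]→  4^(4 + 1) + 2 = 1026  −1 ⇒ G_2=1025
G_2=1025  [base 4] 4^(4 + 1) + 1  →[4↦5]→  5^(5 + 1) + 1 = 15626  −1 ⇒ G_3=15625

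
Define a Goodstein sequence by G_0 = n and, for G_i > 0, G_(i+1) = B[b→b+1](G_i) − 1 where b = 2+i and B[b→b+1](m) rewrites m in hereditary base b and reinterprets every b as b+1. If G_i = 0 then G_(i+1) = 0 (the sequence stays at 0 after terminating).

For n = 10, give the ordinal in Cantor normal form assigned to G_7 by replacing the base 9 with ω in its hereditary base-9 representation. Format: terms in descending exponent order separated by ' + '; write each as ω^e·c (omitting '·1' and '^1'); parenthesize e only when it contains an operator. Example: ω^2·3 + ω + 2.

10 —HB2→ 2^(2 + 1) + 2 —bump→ 3^(3 + 1) + 3 = 84 —(−1)→ 83
83 —HB3→ 3^(3 + 1) + 2 —bump→ 4^(4 + 1) + 2 = 1026 —(−1)→ 1025
1025 —HB4→ 4^(4 + 1) + 1 —bump→ 5^(5 + 1) + 1 = 15626 —(−1)→ 15625
15625 —HB5→ 5^(5 + 1) —bump→ 6^(6 + 1) = 279936 —(−1)→ 279935
279935 —HB6→ 5·6^6 + 5·6^5 + 5·6^4 + 5·6^3 + 5·6^2 + 5·6 + 5 —bump→ 5·7^7 + 5·7^5 + 5·7^4 + 5·7^3 + 5·7^2 + 5·7 + 5 = 4215755 —(−1)→ 4215754
4215754 —HB7→ 5·7^7 + 5·7^5 + 5·7^4 + 5·7^3 + 5·7^2 + 5·7 + 4 —bump→ 5·8^8 + 5·8^5 + 5·8^4 + 5·8^3 + 5·8^2 + 5·8 + 4 = 84073324 —(−1)→ 84073323
84073323 —HB8→ 5·8^8 + 5·8^5 + 5·8^4 + 5·8^3 + 5·8^2 + 5·8 + 3 —bump→ 5·9^9 + 5·9^5 + 5·9^4 + 5·9^3 + 5·9^2 + 5·9 + 3 = 1937434593 —(−1)→ 1937434592

ω^ω·5 + ω^5·5 + ω^4·5 + ω^3·5 + ω^2·5 + ω·5 + 2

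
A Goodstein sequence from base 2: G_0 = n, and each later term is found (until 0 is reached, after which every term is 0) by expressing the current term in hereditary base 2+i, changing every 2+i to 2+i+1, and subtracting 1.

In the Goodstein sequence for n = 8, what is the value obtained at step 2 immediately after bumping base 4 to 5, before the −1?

6311

base 2: 8 = 2^(2 + 1); at 3: 3^(3 + 1) = 81; next = 80
base 3: 80 = 2·3^3 + 2·3^2 + 2·3 + 2; at 4: 2·4^4 + 2·4^2 + 2·4 + 2 = 554; next = 553
base 4: 553 = 2·4^4 + 2·4^2 + 2·4 + 1; at 5: 2·5^5 + 2·5^2 + 2·5 + 1 = 6311; next = 6310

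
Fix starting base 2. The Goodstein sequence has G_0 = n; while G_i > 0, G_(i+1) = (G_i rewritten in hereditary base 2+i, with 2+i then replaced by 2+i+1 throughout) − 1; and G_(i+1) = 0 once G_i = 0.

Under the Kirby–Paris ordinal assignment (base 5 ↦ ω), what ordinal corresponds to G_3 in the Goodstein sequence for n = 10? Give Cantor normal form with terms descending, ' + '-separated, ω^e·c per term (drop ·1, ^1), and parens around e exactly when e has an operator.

ω^(ω + 1)

[0] 10 ≡ 2^(2 + 1) + 2 (base 2). Lift 3: 84. −1: 83.
[1] 83 ≡ 3^(3 + 1) + 2 (base 3). Lift 4: 1026. −1: 1025.
[2] 1025 ≡ 4^(4 + 1) + 1 (base 4). Lift 5: 15626. −1: 15625.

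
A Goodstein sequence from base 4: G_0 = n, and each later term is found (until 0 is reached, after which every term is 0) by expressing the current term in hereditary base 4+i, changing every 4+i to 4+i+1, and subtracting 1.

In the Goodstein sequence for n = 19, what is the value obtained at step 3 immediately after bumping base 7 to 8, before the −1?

64

19 —HB4→ 4^2 + 3 —bump→ 5^2 + 3 = 28 —(−1)→ 27
27 —HB5→ 5^2 + 2 —bump→ 6^2 + 2 = 38 —(−1)→ 37
37 —HB6→ 6^2 + 1 —bump→ 7^2 + 1 = 50 —(−1)→ 49
49 —HB7→ 7^2 —bump→ 8^2 = 64 —(−1)→ 63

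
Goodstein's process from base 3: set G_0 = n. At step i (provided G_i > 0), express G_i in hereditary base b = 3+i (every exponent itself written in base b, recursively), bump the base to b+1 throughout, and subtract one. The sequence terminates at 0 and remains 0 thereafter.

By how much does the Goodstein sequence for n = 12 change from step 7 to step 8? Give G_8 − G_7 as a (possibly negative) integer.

6

12 —HB3→ 3^2 + 3 —bump→ 4^2 + 4 = 20 —(−1)→ 19
19 —HB4→ 4^2 + 3 —bump→ 5^2 + 3 = 28 —(−1)→ 27
27 —HB5→ 5^2 + 2 —bump→ 6^2 + 2 = 38 —(−1)→ 37
37 —HB6→ 6^2 + 1 —bump→ 7^2 + 1 = 50 —(−1)→ 49
49 —HB7→ 7^2 —bump→ 8^2 = 64 —(−1)→ 63
63 —HB8→ 7·8 + 7 —bump→ 7·9 + 7 = 70 —(−1)→ 69
69 —HB9→ 7·9 + 6 —bump→ 7·10 + 6 = 76 —(−1)→ 75
75 —HB10→ 7·10 + 5 —bump→ 7·11 + 5 = 82 —(−1)→ 81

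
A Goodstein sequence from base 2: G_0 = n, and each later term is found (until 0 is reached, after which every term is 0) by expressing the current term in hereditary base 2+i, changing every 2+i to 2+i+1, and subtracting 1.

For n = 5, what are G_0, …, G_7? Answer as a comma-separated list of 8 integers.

5, 27, 255, 467, 775, 1197, 1751, 2454

G_0 = 5. HB_2(5) = 2^2 + 1. Bump = 28. G_1 = 27.
G_1 = 27. HB_3(27) = 3^3. Bump = 256. G_2 = 255.
G_2 = 255. HB_4(255) = 3·4^3 + 3·4^2 + 3·4 + 3. Bump = 468. G_3 = 467.
G_3 = 467. HB_5(467) = 3·5^3 + 3·5^2 + 3·5 + 2. Bump = 776. G_4 = 775.
G_4 = 775. HB_6(775) = 3·6^3 + 3·6^2 + 3·6 + 1. Bump = 1198. G_5 = 1197.
G_5 = 1197. HB_7(1197) = 3·7^3 + 3·7^2 + 3·7. Bump = 1752. G_6 = 1751.
G_6 = 1751. HB_8(1751) = 3·8^3 + 3·8^2 + 2·8 + 7. Bump = 2455. G_7 = 2454.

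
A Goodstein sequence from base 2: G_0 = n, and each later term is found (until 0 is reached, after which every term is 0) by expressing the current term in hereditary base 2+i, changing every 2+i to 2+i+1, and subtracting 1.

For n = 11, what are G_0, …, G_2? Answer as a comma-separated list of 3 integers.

G_0 = 11. HB_2(11) = 2^(2 + 1) + 2 + 1. Bump = 85. G_1 = 84.
G_1 = 84. HB_3(84) = 3^(3 + 1) + 3. Bump = 1028. G_2 = 1027.

11, 84, 1027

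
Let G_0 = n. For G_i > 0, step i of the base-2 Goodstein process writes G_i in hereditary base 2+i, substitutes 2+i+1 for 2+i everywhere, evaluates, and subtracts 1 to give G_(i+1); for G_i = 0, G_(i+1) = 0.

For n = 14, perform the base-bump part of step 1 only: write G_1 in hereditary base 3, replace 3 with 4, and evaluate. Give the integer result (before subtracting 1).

step 0: 14 = 2^(2 + 1) + 2^2 + 2; sub 3 for 2: 3^(3 + 1) + 3^3 + 3; = 111; G_1 = 111−1 = 110
step 1: 110 = 3^(3 + 1) + 3^3 + 2; sub 4 for 3: 4^(4 + 1) + 4^4 + 2; = 1282; G_2 = 1282−1 = 1281

1282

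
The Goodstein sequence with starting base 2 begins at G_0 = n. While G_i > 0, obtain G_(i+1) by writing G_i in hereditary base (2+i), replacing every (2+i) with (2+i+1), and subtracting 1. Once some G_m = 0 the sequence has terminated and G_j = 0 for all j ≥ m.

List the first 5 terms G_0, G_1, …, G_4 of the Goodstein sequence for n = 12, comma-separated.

12, 107, 1065, 15685, 280019

step 0: 12 = 2^(2 + 1) + 2^2; sub 3 for 2: 3^(3 + 1) + 3^3; = 108; G_1 = 108−1 = 107
step 1: 107 = 3^(3 + 1) + 2·3^2 + 2·3 + 2; sub 4 for 3: 4^(4 + 1) + 2·4^2 + 2·4 + 2; = 1066; G_2 = 1066−1 = 1065
step 2: 1065 = 4^(4 + 1) + 2·4^2 + 2·4 + 1; sub 5 for 4: 5^(5 + 1) + 2·5^2 + 2·5 + 1; = 15686; G_3 = 15686−1 = 15685
step 3: 15685 = 5^(5 + 1) + 2·5^2 + 2·5; sub 6 for 5: 6^(6 + 1) + 2·6^2 + 2·6; = 280020; G_4 = 280020−1 = 280019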